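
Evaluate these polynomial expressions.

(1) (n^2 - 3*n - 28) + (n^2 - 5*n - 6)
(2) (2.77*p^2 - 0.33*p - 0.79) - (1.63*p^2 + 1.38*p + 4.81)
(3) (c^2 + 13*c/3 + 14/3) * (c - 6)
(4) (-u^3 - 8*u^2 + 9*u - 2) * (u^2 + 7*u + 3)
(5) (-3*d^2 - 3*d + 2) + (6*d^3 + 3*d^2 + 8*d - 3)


(1) = 2*n^2 - 8*n - 34
(2) = 1.14*p^2 - 1.71*p - 5.6
(3) = c^3 - 5*c^2/3 - 64*c/3 - 28
(4) = -u^5 - 15*u^4 - 50*u^3 + 37*u^2 + 13*u - 6
(5) = 6*d^3 + 5*d - 1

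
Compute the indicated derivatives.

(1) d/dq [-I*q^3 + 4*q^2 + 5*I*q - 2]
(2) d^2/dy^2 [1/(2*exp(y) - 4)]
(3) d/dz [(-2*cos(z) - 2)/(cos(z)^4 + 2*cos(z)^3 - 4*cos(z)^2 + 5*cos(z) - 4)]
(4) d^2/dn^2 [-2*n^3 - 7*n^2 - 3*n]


(1) = -3*I*q^2 + 8*q + 5*I
(2) = (exp(y) + 2)*exp(y)/(2*(exp(y) - 2)^3)
(3) = 2*(-3*sin(z)^4 + 8*sin(z)^2 + 2*cos(z) - 2*cos(3*z) - 14)*sin(z)/((cos(z) - 1)^2*(sin(z)^2*cos(z) + 3*sin(z)^2 - 7)^2)
(4) = -12*n - 14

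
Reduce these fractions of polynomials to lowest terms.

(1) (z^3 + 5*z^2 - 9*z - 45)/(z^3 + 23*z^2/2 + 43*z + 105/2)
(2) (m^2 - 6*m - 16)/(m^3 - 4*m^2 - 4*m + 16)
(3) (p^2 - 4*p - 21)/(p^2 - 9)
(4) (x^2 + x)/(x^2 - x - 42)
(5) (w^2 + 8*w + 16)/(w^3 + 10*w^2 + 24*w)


(1) = (2*z - 6)/(2*z + 7)
(2) = (m - 8)/(m^2 - 6*m + 8)
(3) = (p - 7)/(p - 3)
(4) = (x^2 + x)/(x^2 - x - 42)
(5) = (w + 4)/(w^2 + 6*w)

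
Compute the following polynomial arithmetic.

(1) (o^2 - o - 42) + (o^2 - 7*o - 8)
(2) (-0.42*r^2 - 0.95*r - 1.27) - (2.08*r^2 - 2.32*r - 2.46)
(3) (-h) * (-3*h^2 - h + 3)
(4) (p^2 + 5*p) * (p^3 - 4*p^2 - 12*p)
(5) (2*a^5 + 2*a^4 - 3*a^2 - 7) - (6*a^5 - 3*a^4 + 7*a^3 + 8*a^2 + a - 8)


(1) = 2*o^2 - 8*o - 50
(2) = -2.5*r^2 + 1.37*r + 1.19
(3) = 3*h^3 + h^2 - 3*h
(4) = p^5 + p^4 - 32*p^3 - 60*p^2
(5) = -4*a^5 + 5*a^4 - 7*a^3 - 11*a^2 - a + 1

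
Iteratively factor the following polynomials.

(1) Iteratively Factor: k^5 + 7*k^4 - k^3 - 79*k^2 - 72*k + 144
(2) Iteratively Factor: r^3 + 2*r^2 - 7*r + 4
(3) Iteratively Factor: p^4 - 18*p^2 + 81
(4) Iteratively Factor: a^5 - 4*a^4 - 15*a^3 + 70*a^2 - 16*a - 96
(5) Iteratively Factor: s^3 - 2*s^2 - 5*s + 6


(1) = (k + 3)*(k^4 + 4*k^3 - 13*k^2 - 40*k + 48) = (k - 1)*(k + 3)*(k^3 + 5*k^2 - 8*k - 48) = (k - 1)*(k + 3)*(k + 4)*(k^2 + k - 12) = (k - 3)*(k - 1)*(k + 3)*(k + 4)*(k + 4)
(2) = (r - 1)*(r^2 + 3*r - 4) = (r - 1)*(r + 4)*(r - 1)
(3) = (p - 3)*(p^3 + 3*p^2 - 9*p - 27) = (p - 3)^2*(p^2 + 6*p + 9) = (p - 3)^2*(p + 3)*(p + 3)
(4) = (a - 3)*(a^4 - a^3 - 18*a^2 + 16*a + 32) = (a - 3)*(a + 1)*(a^3 - 2*a^2 - 16*a + 32) = (a - 3)*(a - 2)*(a + 1)*(a^2 - 16) = (a - 3)*(a - 2)*(a + 1)*(a + 4)*(a - 4)
(5) = (s - 3)*(s^2 + s - 2) = (s - 3)*(s + 2)*(s - 1)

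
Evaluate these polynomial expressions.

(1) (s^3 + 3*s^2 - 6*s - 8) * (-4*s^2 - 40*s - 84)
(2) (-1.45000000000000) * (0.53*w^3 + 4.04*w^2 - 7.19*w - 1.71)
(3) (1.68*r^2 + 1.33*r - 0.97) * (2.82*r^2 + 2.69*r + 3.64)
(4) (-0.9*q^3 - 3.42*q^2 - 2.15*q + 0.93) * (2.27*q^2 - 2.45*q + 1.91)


(1) = -4*s^5 - 52*s^4 - 180*s^3 + 20*s^2 + 824*s + 672
(2) = -0.7685*w^3 - 5.858*w^2 + 10.4255*w + 2.4795
(3) = 4.7376*r^4 + 8.2698*r^3 + 6.9575*r^2 + 2.2319*r - 3.5308
(4) = -2.043*q^5 - 5.5584*q^4 + 1.7795*q^3 + 0.8464*q^2 - 6.385*q + 1.7763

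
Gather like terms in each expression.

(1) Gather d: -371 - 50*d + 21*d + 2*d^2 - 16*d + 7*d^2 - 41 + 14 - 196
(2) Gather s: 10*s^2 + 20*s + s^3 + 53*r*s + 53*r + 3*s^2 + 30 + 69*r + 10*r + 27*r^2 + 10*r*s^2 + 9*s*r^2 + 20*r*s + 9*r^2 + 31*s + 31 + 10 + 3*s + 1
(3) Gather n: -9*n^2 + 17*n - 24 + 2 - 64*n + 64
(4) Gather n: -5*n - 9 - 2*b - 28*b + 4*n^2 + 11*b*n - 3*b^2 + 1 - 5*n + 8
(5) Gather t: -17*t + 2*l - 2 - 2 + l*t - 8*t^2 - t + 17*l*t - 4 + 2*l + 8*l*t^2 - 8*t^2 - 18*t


(1) = 9*d^2 - 45*d - 594
(2) = 36*r^2 + 132*r + s^3 + s^2*(10*r + 13) + s*(9*r^2 + 73*r + 54) + 72
(3) = -9*n^2 - 47*n + 42
(4) = -3*b^2 - 30*b + 4*n^2 + n*(11*b - 10)
(5) = 4*l + t^2*(8*l - 16) + t*(18*l - 36) - 8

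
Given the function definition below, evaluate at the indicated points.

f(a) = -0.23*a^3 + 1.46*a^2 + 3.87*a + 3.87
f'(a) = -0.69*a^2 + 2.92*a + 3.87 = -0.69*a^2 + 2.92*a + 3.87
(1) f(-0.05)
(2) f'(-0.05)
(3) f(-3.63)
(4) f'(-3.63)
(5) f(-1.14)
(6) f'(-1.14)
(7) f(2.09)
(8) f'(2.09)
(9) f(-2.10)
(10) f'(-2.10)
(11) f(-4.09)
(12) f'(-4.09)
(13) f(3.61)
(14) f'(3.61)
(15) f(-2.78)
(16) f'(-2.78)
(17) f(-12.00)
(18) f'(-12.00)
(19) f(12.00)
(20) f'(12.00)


(1) = 3.68
(2) = 3.72
(3) = 20.06
(4) = -15.82
(5) = 1.70
(6) = -0.36
(7) = 16.24
(8) = 6.96
(9) = 4.31
(10) = -5.30
(11) = 28.20
(12) = -19.62
(13) = 26.05
(14) = 5.42
(15) = 9.34
(16) = -9.58
(17) = 565.11
(18) = -130.53
(19) = -136.89
(20) = -60.45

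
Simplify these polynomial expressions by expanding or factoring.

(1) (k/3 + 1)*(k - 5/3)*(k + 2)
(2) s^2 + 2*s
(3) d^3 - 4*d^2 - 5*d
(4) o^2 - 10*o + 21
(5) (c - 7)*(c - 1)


(1) = k^3/3 + 10*k^2/9 - 7*k/9 - 10/3
(2) = s*(s + 2)
(3) = d*(d - 5)*(d + 1)
(4) = (o - 7)*(o - 3)
(5) = c^2 - 8*c + 7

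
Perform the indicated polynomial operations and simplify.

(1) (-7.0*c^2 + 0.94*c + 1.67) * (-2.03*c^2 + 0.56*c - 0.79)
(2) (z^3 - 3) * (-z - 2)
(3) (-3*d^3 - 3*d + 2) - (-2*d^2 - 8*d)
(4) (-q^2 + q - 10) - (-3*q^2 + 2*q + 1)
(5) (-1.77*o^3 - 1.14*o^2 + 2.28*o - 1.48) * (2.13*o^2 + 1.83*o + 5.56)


(1) = 14.21*c^4 - 5.8282*c^3 + 2.6663*c^2 + 0.1926*c - 1.3193
(2) = -z^4 - 2*z^3 + 3*z + 6
(3) = -3*d^3 + 2*d^2 + 5*d + 2
(4) = 2*q^2 - q - 11
(5) = -3.7701*o^5 - 5.6673*o^4 - 7.071*o^3 - 5.3184*o^2 + 9.9684*o - 8.2288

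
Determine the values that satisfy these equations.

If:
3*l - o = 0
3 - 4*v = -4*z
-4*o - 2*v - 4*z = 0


Then:
l = -z/2 - 1/8
o = -3*z/2 - 3/8
v = z + 3/4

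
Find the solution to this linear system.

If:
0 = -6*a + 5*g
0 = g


Then:
a = 0
g = 0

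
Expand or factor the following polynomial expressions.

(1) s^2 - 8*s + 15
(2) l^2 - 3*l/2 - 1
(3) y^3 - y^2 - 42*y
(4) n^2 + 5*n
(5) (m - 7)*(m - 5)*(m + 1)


(1) = (s - 5)*(s - 3)
(2) = (l - 2)*(l + 1/2)
(3) = y*(y - 7)*(y + 6)
(4) = n*(n + 5)
(5) = m^3 - 11*m^2 + 23*m + 35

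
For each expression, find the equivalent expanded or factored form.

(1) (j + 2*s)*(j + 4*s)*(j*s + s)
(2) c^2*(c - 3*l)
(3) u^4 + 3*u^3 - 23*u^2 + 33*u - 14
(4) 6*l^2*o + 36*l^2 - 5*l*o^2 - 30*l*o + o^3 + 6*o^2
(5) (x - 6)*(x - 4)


(1) = j^3*s + 6*j^2*s^2 + j^2*s + 8*j*s^3 + 6*j*s^2 + 8*s^3
(2) = c^3 - 3*c^2*l
(3) = (u - 2)*(u - 1)^2*(u + 7)
(4) = (-3*l + o)*(-2*l + o)*(o + 6)
(5) = x^2 - 10*x + 24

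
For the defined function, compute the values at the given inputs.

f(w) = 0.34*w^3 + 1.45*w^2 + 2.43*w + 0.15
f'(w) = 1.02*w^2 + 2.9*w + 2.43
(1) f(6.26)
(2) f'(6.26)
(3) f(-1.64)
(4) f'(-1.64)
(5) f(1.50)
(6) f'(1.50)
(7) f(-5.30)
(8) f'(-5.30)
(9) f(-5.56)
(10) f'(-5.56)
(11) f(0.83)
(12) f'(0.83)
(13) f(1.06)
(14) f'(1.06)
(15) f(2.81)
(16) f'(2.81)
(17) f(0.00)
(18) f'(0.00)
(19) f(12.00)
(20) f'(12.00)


(1) = 155.59
(2) = 60.56
(3) = -1.44
(4) = 0.42
(5) = 8.21
(6) = 9.07
(7) = -22.62
(8) = 15.71
(9) = -26.98
(10) = 17.84
(11) = 3.36
(12) = 5.54
(13) = 4.76
(14) = 6.65
(15) = 25.97
(16) = 18.63
(17) = 0.15
(18) = 2.43
(19) = 825.63
(20) = 184.11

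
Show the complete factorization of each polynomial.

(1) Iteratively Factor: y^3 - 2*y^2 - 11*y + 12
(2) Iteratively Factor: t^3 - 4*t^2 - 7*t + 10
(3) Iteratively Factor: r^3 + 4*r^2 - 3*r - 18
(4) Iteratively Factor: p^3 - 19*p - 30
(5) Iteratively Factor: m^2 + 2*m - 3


(1) = (y + 3)*(y^2 - 5*y + 4) = (y - 1)*(y + 3)*(y - 4)
(2) = (t + 2)*(t^2 - 6*t + 5) = (t - 1)*(t + 2)*(t - 5)
(3) = (r + 3)*(r^2 + r - 6) = (r - 2)*(r + 3)*(r + 3)
(4) = (p + 3)*(p^2 - 3*p - 10) = (p - 5)*(p + 3)*(p + 2)
(5) = (m + 3)*(m - 1)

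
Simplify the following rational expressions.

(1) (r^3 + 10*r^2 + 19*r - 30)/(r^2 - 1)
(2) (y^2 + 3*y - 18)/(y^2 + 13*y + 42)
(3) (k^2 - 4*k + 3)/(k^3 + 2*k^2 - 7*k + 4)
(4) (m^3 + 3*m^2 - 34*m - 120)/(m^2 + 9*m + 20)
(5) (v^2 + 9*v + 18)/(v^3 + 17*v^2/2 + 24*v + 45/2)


(1) = (r^2 + 11*r + 30)/(r + 1)
(2) = (y - 3)/(y + 7)
(3) = (k - 3)/(k^2 + 3*k - 4)
(4) = m - 6
(5) = (2*v + 12)/(2*v^2 + 11*v + 15)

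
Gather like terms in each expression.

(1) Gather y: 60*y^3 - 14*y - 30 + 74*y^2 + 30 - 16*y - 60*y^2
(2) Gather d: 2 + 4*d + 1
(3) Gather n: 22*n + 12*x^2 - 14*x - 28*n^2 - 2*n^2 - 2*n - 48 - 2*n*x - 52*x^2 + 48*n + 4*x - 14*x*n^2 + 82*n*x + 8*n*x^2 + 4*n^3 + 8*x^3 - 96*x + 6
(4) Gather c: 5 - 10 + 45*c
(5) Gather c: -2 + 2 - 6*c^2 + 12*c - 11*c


(1) = 60*y^3 + 14*y^2 - 30*y
(2) = 4*d + 3
(3) = 4*n^3 + n^2*(-14*x - 30) + n*(8*x^2 + 80*x + 68) + 8*x^3 - 40*x^2 - 106*x - 42
(4) = 45*c - 5
(5) = -6*c^2 + c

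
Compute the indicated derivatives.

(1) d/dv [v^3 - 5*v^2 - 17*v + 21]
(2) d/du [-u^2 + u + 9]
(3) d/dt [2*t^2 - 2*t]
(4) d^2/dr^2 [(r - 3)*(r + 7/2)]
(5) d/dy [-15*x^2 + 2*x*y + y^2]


(1) = 3*v^2 - 10*v - 17
(2) = 1 - 2*u
(3) = 4*t - 2
(4) = 2
(5) = 2*x + 2*y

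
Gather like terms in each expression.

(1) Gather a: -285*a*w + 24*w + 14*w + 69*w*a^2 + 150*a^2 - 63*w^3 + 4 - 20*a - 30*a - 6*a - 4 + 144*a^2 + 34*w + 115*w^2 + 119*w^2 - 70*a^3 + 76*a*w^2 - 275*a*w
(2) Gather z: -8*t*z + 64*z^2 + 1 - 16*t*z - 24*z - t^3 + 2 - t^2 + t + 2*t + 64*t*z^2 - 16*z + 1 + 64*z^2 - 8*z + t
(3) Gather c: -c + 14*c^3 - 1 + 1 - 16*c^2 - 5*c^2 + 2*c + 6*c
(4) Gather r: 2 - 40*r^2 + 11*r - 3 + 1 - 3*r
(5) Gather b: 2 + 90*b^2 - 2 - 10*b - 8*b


(1) = -70*a^3 + a^2*(69*w + 294) + a*(76*w^2 - 560*w - 56) - 63*w^3 + 234*w^2 + 72*w
(2) = -t^3 - t^2 + 4*t + z^2*(64*t + 128) + z*(-24*t - 48) + 4
(3) = 14*c^3 - 21*c^2 + 7*c
(4) = -40*r^2 + 8*r
(5) = 90*b^2 - 18*b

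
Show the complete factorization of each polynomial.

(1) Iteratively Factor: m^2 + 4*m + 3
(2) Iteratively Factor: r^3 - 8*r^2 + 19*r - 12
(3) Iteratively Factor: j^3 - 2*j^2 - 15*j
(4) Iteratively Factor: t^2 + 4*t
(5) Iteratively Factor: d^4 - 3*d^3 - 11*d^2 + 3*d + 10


(1) = (m + 3)*(m + 1)
(2) = (r - 1)*(r^2 - 7*r + 12) = (r - 3)*(r - 1)*(r - 4)
(3) = (j - 5)*(j^2 + 3*j) = (j - 5)*(j + 3)*(j)
(4) = (t + 4)*(t)
(5) = (d + 2)*(d^3 - 5*d^2 - d + 5) = (d - 1)*(d + 2)*(d^2 - 4*d - 5) = (d - 5)*(d - 1)*(d + 2)*(d + 1)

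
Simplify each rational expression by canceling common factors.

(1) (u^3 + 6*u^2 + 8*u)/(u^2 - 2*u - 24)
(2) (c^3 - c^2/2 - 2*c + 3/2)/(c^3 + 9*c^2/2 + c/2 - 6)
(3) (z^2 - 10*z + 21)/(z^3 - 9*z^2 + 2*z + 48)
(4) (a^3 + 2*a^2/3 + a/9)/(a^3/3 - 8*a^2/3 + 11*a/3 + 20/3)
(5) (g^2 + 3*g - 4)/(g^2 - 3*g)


(1) = (u^2 + 2*u)/(u - 6)
(2) = (c - 1)/(c + 4)
(3) = (z - 7)/(z^2 - 6*z - 16)
(4) = (9*a^3 + 6*a^2 + a)/(3*a^3 - 24*a^2 + 33*a + 60)
(5) = (g^2 + 3*g - 4)/(g^2 - 3*g)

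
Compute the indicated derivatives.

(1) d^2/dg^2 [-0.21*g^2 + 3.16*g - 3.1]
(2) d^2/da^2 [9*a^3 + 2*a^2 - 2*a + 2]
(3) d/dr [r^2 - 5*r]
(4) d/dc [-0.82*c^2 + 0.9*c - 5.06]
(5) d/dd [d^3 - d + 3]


(1) = -0.420000000000000
(2) = 54*a + 4
(3) = 2*r - 5
(4) = 0.9 - 1.64*c
(5) = 3*d^2 - 1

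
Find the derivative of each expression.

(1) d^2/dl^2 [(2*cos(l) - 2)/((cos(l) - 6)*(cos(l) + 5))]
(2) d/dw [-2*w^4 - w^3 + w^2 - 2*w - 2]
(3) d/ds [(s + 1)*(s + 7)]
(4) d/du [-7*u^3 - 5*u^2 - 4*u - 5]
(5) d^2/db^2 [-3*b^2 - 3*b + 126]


(1) = 2*(3*(1 - cos(l)^2)^2 - cos(l)^5 - 181*cos(l)^3 + 151*cos(l)^2 - 744*cos(l) - 125)/((cos(l) - 6)^3*(cos(l) + 5)^3)
(2) = -8*w^3 - 3*w^2 + 2*w - 2
(3) = 2*s + 8
(4) = -21*u^2 - 10*u - 4
(5) = -6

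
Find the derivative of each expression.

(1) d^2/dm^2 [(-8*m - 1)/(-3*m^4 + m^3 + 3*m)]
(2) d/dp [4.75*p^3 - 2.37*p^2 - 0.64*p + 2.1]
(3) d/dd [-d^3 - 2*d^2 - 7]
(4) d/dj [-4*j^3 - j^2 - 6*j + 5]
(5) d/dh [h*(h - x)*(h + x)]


(1) = 6*(m*(-3*m^3 + m^2 + 3)*(-32*m^3 + 8*m^2 - m*(6*m - 1)*(8*m + 1) + 8) - 3*(8*m + 1)*(-4*m^3 + m^2 + 1)^2)/(m^3*(-3*m^3 + m^2 + 3)^3)
(2) = 14.25*p^2 - 4.74*p - 0.64
(3) = d*(-3*d - 4)
(4) = -12*j^2 - 2*j - 6
(5) = 3*h^2 - x^2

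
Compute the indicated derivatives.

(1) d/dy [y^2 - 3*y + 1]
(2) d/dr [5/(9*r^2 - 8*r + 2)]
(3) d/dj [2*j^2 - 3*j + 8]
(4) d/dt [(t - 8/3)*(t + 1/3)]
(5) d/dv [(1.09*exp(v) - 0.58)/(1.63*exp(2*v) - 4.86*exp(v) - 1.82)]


(1) = 2*y - 3
(2) = 10*(4 - 9*r)/(9*r^2 - 8*r + 2)^2
(3) = 4*j - 3
(4) = 2*t - 7/3
(5) = (-1.7767*exp(2*v) + 1.8908*exp(v) - 4.8026)*exp(v)/(2.6569*exp(4*v) - 15.8436*exp(3*v) + 17.6864*exp(2*v) + 17.6904*exp(v) + 3.3124)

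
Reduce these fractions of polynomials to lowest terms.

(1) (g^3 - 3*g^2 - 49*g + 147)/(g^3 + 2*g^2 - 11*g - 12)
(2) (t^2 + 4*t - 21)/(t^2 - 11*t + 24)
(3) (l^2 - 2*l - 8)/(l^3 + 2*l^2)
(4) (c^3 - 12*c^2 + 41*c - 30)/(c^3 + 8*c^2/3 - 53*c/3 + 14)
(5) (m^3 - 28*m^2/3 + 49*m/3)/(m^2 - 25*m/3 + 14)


(1) = (g^2 - 49)/(g^2 + 5*g + 4)
(2) = (t + 7)/(t - 8)
(3) = (l - 4)/l^2
(4) = (3*c^2 - 33*c + 90)/(3*c^2 + 11*c - 42)
(5) = (m^2 - 7*m)/(m - 6)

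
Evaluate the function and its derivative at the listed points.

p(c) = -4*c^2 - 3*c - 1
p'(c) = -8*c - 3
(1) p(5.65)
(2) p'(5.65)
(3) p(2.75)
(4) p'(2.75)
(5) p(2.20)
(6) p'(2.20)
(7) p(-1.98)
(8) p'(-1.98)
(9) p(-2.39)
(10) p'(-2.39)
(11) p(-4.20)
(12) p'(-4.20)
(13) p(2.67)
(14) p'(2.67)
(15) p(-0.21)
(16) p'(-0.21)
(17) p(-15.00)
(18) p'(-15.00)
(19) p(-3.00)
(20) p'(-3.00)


(1) = -145.64
(2) = -48.20
(3) = -39.50
(4) = -25.00
(5) = -26.96
(6) = -20.60
(7) = -10.74
(8) = 12.84
(9) = -16.68
(10) = 16.12
(11) = -58.96
(12) = 30.60
(13) = -37.53
(14) = -24.36
(15) = -0.55
(16) = -1.32
(17) = -856.00
(18) = 117.00
(19) = -28.00
(20) = 21.00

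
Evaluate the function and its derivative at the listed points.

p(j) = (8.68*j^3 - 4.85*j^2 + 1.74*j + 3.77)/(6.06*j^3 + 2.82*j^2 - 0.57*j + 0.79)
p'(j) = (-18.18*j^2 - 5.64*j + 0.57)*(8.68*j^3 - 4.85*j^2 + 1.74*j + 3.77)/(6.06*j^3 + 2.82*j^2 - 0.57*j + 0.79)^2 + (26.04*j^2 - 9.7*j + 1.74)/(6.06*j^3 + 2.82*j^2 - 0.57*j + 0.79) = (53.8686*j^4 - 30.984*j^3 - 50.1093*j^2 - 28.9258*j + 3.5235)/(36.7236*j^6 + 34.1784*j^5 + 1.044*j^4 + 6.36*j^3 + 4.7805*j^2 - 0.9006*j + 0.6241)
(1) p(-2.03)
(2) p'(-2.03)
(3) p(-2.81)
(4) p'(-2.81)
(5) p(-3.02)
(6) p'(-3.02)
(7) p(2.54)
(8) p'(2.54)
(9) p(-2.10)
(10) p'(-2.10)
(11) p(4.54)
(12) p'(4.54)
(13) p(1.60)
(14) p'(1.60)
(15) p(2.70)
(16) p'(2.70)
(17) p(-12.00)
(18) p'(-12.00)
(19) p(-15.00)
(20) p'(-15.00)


(1) = 2.49
(2) = 0.75
(3) = 2.11
(4) = 0.31
(5) = 2.05
(6) = 0.26
(7) = 1.02
(8) = 0.10
(9) = 2.44
(10) = 0.68
(11) = 1.16
(12) = 0.05
(13) = 0.93
(14) = 0.05
(15) = 1.04
(16) = 0.09
(17) = 1.56
(18) = 0.01
(19) = 1.54
(20) = 0.01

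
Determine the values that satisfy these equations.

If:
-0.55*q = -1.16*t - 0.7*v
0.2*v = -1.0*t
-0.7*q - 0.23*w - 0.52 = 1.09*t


Then:
q = -0.51824747231584*w - 1.17168993740973
t = 0.121810303322099*w + 0.275397207510833
v = -0.609051516610496*w - 1.37698603755416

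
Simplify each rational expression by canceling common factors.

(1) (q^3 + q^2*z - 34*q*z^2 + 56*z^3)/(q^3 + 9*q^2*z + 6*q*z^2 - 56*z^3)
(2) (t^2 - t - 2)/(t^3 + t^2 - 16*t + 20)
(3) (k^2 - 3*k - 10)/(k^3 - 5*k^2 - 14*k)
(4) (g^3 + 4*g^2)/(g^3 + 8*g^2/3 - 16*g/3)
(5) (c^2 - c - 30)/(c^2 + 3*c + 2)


(1) = (q - 4*z)/(q + 4*z)
(2) = (t + 1)/(t^2 + 3*t - 10)
(3) = (k - 5)/(k^2 - 7*k)
(4) = 3*g/(3*g - 4)
(5) = (c^2 - c - 30)/(c^2 + 3*c + 2)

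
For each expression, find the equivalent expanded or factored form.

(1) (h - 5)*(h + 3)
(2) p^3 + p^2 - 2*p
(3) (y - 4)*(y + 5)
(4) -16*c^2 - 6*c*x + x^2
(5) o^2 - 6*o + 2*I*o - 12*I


(1) = h^2 - 2*h - 15
(2) = p*(p - 1)*(p + 2)
(3) = y^2 + y - 20
(4) = (-8*c + x)*(2*c + x)
(5) = (o - 6)*(o + 2*I)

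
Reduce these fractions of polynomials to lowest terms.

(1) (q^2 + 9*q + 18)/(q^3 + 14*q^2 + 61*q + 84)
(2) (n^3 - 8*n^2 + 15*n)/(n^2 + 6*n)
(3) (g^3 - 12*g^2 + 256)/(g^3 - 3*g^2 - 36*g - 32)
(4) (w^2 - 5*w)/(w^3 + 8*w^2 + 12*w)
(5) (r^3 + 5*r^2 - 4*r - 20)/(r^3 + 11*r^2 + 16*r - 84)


(1) = (q + 6)/(q^2 + 11*q + 28)
(2) = (n^2 - 8*n + 15)/(n + 6)
(3) = (g - 8)/(g + 1)
(4) = (w - 5)/(w^2 + 8*w + 12)
(5) = (r^2 + 7*r + 10)/(r^2 + 13*r + 42)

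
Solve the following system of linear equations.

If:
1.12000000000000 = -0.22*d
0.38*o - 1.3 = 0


Then:
d = -5.09
o = 3.42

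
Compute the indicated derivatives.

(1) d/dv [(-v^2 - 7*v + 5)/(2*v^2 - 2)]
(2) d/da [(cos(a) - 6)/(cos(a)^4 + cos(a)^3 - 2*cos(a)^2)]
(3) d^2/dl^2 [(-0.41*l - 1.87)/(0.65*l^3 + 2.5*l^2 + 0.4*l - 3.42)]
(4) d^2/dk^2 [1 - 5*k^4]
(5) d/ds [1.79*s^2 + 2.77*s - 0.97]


(1) = (7*v^2 - 8*v + 7)/(2*(v^4 - 2*v^2 + 1))
(2) = (-71*cos(a)/4 - 11*cos(2*a) + 3*cos(3*a)/4 + 13)*sin(a)/((cos(a)^2 + cos(a) - 2)^2*cos(a)^3)
(3) = (-1.03935*l^5 - 13.4784*l^4 - 53.5318*l^3 - 83.97936*l^2 - 57.19506*l - 33.69716)/(0.274625*l^9 + 3.16875*l^8 + 12.6945*l^7 + 15.19015*l^6 - 25.533*l^5 - 68.2602*l^4 + 2.35198*l^3 + 86.0814*l^2 + 14.03568*l - 40.001688)
(4) = -60*k^2
(5) = 3.58*s + 2.77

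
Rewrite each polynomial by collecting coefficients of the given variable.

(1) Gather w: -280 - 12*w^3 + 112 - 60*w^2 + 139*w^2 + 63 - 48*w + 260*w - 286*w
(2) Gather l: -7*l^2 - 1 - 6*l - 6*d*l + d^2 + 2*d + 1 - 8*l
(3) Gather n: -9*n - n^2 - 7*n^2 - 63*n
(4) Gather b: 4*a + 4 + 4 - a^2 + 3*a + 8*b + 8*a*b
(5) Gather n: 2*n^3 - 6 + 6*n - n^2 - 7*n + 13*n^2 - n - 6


(1) = -12*w^3 + 79*w^2 - 74*w - 105
(2) = d^2 + 2*d - 7*l^2 + l*(-6*d - 14)
(3) = -8*n^2 - 72*n
(4) = -a^2 + 7*a + b*(8*a + 8) + 8
(5) = 2*n^3 + 12*n^2 - 2*n - 12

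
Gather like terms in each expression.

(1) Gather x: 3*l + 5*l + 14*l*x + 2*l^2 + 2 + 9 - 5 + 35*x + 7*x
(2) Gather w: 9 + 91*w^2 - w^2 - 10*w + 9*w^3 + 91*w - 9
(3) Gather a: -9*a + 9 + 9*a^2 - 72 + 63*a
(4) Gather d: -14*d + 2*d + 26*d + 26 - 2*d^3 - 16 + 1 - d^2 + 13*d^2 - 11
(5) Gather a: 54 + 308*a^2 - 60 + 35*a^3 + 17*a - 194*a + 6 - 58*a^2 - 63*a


(1) = 2*l^2 + 8*l + x*(14*l + 42) + 6
(2) = 9*w^3 + 90*w^2 + 81*w
(3) = 9*a^2 + 54*a - 63
(4) = -2*d^3 + 12*d^2 + 14*d
(5) = 35*a^3 + 250*a^2 - 240*a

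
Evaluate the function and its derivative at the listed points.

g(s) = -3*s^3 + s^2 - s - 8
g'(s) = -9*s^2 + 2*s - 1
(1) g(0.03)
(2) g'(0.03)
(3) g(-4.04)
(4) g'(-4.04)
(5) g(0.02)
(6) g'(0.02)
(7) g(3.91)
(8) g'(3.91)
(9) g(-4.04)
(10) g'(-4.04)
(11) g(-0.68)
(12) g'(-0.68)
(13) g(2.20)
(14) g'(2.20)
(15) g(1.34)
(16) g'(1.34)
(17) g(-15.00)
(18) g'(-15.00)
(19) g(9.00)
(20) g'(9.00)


(1) = -8.03
(2) = -0.95
(3) = 210.18
(4) = -155.97
(5) = -8.02
(6) = -0.96
(7) = -175.95
(8) = -130.77
(9) = 210.18
(10) = -155.97
(11) = -5.91
(12) = -6.52
(13) = -37.30
(14) = -40.16
(15) = -14.76
(16) = -14.48
(17) = 10357.00
(18) = -2056.00
(19) = -2123.00
(20) = -712.00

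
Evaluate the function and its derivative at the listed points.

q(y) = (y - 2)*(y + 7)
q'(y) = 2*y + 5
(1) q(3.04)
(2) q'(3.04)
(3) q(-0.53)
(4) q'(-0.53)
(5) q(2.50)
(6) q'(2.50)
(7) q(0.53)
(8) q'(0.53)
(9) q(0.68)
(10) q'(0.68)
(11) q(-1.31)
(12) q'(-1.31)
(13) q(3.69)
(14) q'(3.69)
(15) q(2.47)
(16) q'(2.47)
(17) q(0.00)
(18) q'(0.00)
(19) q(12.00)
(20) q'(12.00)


(1) = 10.44
(2) = 11.08
(3) = -16.37
(4) = 3.94
(5) = 4.75
(6) = 10.00
(7) = -11.07
(8) = 6.06
(9) = -10.14
(10) = 6.36
(11) = -18.83
(12) = 2.38
(13) = 18.07
(14) = 12.38
(15) = 4.45
(16) = 9.94
(17) = -14.00
(18) = 5.00
(19) = 190.00
(20) = 29.00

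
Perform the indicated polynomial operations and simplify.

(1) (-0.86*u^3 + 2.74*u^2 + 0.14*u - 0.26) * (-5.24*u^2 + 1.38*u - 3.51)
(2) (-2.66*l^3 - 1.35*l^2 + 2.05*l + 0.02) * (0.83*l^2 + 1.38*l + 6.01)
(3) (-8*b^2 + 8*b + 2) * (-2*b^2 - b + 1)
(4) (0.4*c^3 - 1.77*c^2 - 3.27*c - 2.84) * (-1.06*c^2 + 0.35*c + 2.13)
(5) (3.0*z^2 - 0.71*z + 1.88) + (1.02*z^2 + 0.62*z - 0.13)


(1) = 4.5064*u^5 - 15.5444*u^4 + 6.0662*u^3 - 8.0618*u^2 - 0.8502*u + 0.9126
(2) = -2.2078*l^5 - 4.7913*l^4 - 16.1481*l^3 - 5.2679*l^2 + 12.3481*l + 0.1202
(3) = 16*b^4 - 8*b^3 - 20*b^2 + 6*b + 2
(4) = -0.424*c^5 + 2.0162*c^4 + 3.6987*c^3 - 1.9042*c^2 - 7.9591*c - 6.0492
(5) = 4.02*z^2 - 0.09*z + 1.75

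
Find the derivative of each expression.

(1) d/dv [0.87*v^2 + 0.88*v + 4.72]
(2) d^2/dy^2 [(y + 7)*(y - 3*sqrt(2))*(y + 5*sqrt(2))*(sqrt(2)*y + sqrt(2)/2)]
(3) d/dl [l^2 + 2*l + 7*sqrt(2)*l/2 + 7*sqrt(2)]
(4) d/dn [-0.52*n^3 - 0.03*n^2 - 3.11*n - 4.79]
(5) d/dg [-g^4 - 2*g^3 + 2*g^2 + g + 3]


(1) = 1.74*v + 0.88
(2) = 12*sqrt(2)*y^2 + 24*y + 45*sqrt(2)*y - 53*sqrt(2) + 60
(3) = 2*l + 2 + 7*sqrt(2)/2
(4) = -1.56*n^2 - 0.06*n - 3.11
(5) = -4*g^3 - 6*g^2 + 4*g + 1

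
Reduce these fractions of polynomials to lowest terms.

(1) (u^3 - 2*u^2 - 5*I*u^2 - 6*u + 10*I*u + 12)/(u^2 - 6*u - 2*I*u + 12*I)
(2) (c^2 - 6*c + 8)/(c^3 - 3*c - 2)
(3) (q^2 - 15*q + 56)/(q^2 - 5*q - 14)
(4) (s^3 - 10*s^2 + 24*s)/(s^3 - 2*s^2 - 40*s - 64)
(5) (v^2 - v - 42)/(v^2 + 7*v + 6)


(1) = (u^2 + u*(-2 - 3*I) + 6*I)/(u - 6)
(2) = (c - 4)/(c^2 + 2*c + 1)
(3) = (q - 8)/(q + 2)
(4) = (s^3 - 10*s^2 + 24*s)/(s^3 - 2*s^2 - 40*s - 64)
(5) = (v - 7)/(v + 1)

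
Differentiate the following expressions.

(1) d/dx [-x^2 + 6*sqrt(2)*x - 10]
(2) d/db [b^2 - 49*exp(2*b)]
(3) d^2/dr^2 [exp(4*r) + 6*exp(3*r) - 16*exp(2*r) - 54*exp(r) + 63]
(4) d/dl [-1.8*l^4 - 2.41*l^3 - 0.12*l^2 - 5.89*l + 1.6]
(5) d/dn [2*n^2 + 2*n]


(1) = -2*x + 6*sqrt(2)
(2) = 2*b - 98*exp(2*b)
(3) = (16*exp(3*r) + 54*exp(2*r) - 64*exp(r) - 54)*exp(r)
(4) = -7.2*l^3 - 7.23*l^2 - 0.24*l - 5.89
(5) = 4*n + 2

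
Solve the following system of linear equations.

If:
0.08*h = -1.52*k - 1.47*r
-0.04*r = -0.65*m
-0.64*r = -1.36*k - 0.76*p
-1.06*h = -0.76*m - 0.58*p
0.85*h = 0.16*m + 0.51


Then:
h = 0.60
k = -0.41
m = 0.02
p = 1.07
r = 0.39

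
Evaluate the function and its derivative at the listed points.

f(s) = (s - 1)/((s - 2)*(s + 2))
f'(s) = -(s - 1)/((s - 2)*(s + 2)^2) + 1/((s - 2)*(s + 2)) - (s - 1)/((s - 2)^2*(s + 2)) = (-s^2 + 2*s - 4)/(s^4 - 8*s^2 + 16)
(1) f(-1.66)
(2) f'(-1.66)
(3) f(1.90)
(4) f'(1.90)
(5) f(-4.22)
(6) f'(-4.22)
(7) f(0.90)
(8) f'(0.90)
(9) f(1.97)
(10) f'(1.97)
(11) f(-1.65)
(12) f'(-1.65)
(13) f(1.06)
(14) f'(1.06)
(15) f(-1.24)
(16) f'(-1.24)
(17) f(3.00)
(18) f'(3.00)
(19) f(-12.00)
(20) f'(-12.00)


(1) = 2.14
(2) = -6.51
(3) = -2.31
(4) = -25.05
(5) = -0.38
(6) = -0.16
(7) = 0.03
(8) = -0.30
(9) = -8.14
(10) = -277.83
(11) = 2.07
(12) = -6.14
(13) = -0.02
(14) = -0.36
(15) = 0.91
(16) = -1.32
(17) = 0.40
(18) = -0.28
(19) = -0.09
(20) = -0.01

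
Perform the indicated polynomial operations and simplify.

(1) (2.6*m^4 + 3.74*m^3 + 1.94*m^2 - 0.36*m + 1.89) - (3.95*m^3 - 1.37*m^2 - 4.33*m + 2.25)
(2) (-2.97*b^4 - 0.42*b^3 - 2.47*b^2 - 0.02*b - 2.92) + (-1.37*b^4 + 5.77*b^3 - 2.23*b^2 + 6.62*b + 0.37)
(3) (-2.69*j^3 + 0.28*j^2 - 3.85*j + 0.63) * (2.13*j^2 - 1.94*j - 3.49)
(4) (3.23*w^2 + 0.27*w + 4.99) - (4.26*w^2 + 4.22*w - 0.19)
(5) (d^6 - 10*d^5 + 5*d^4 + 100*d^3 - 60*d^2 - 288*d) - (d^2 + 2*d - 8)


(1) = 2.6*m^4 - 0.21*m^3 + 3.31*m^2 + 3.97*m - 0.36
(2) = -4.34*b^4 + 5.35*b^3 - 4.7*b^2 + 6.6*b - 2.55
(3) = -5.7297*j^5 + 5.815*j^4 + 0.6444*j^3 + 7.8337*j^2 + 12.2143*j - 2.1987
(4) = -1.03*w^2 - 3.95*w + 5.18
(5) = d^6 - 10*d^5 + 5*d^4 + 100*d^3 - 61*d^2 - 290*d + 8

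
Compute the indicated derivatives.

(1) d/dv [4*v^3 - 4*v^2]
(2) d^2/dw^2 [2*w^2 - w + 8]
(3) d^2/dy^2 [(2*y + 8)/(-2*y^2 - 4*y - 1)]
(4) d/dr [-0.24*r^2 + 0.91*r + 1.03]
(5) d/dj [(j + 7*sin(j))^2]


(1) = 4*v*(3*v - 2)
(2) = 4
(3) = 8*(-8*(y + 1)^2*(y + 4) + 3*(y + 2)*(2*y^2 + 4*y + 1))/(2*y^2 + 4*y + 1)^3
(4) = 0.91 - 0.48*r
(5) = 2*(j + 7*sin(j))*(7*cos(j) + 1)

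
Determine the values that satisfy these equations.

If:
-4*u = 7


Then:
u = -7/4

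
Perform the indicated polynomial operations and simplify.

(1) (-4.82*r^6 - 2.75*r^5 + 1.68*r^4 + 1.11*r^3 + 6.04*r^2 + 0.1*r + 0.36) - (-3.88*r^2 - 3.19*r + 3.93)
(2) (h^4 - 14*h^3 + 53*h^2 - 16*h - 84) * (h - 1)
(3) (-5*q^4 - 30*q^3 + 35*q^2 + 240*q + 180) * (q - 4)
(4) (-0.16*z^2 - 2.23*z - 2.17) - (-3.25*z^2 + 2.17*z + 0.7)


(1) = -4.82*r^6 - 2.75*r^5 + 1.68*r^4 + 1.11*r^3 + 9.92*r^2 + 3.29*r - 3.57
(2) = h^5 - 15*h^4 + 67*h^3 - 69*h^2 - 68*h + 84
(3) = -5*q^5 - 10*q^4 + 155*q^3 + 100*q^2 - 780*q - 720
(4) = 3.09*z^2 - 4.4*z - 2.87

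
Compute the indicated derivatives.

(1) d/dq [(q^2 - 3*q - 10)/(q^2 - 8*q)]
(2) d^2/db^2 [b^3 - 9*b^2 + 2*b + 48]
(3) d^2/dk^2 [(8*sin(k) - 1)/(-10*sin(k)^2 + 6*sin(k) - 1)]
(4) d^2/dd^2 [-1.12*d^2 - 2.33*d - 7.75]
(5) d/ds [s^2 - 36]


(1) = 5*(-q^2 + 4*q - 16)/(q^2*(q^2 - 16*q + 64))
(2) = 6*b - 18
(3) = 2*(400*sin(k)^5 + 40*sin(k)^4 - 950*sin(k)^3 + 326*sin(k)^2 + 61*sin(k) - 22)/(10*sin(k)^2 - 6*sin(k) + 1)^3
(4) = -2.24000000000000
(5) = 2*s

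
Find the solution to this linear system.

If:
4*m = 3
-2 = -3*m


Then:
No Solution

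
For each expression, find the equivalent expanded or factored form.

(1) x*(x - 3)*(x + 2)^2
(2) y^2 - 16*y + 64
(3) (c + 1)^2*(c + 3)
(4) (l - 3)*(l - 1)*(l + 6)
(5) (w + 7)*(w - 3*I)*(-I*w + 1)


(1) = x^4 + x^3 - 8*x^2 - 12*x
(2) = (y - 8)^2
(3) = c^3 + 5*c^2 + 7*c + 3
(4) = l^3 + 2*l^2 - 21*l + 18
(5) = -I*w^3 - 2*w^2 - 7*I*w^2 - 14*w - 3*I*w - 21*I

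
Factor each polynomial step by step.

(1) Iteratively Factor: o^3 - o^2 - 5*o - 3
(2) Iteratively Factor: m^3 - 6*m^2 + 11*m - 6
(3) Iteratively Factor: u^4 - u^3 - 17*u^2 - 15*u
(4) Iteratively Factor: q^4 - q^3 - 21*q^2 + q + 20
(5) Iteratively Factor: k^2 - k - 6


(1) = (o + 1)*(o^2 - 2*o - 3) = (o + 1)^2*(o - 3)
(2) = (m - 2)*(m^2 - 4*m + 3) = (m - 2)*(m - 1)*(m - 3)
(3) = (u - 5)*(u^3 + 4*u^2 + 3*u) = (u - 5)*(u + 3)*(u^2 + u) = u*(u - 5)*(u + 3)*(u + 1)
(4) = (q + 4)*(q^3 - 5*q^2 - q + 5) = (q - 1)*(q + 4)*(q^2 - 4*q - 5) = (q - 1)*(q + 1)*(q + 4)*(q - 5)
(5) = (k + 2)*(k - 3)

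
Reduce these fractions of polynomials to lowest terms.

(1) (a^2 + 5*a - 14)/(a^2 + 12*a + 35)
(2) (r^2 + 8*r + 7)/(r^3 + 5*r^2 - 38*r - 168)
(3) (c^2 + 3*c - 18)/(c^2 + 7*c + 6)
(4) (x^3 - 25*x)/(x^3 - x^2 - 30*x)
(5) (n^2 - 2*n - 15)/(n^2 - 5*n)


(1) = (a - 2)/(a + 5)
(2) = (r + 1)/(r^2 - 2*r - 24)
(3) = (c - 3)/(c + 1)
(4) = (x - 5)/(x - 6)
(5) = (n + 3)/n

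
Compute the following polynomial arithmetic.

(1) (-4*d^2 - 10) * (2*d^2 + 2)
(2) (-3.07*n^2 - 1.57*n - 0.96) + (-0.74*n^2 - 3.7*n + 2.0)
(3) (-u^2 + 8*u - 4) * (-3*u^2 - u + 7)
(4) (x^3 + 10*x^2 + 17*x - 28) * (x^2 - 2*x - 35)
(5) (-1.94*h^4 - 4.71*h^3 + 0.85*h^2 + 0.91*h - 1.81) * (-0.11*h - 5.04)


(1) = -8*d^4 - 28*d^2 - 20
(2) = -3.81*n^2 - 5.27*n + 1.04
(3) = 3*u^4 - 23*u^3 - 3*u^2 + 60*u - 28
(4) = x^5 + 8*x^4 - 38*x^3 - 412*x^2 - 539*x + 980
(5) = 0.2134*h^5 + 10.2957*h^4 + 23.6449*h^3 - 4.3841*h^2 - 4.3873*h + 9.1224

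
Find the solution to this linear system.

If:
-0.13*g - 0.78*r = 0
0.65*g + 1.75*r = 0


Then:
g = 0.00
r = 0.00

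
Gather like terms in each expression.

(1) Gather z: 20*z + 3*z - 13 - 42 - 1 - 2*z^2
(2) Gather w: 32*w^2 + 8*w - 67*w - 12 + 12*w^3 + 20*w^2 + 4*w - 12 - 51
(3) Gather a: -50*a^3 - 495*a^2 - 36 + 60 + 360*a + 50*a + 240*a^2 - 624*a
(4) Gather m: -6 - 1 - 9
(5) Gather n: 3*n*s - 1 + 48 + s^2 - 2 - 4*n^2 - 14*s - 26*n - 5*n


(1) = -2*z^2 + 23*z - 56
(2) = 12*w^3 + 52*w^2 - 55*w - 75
(3) = -50*a^3 - 255*a^2 - 214*a + 24
(4) = -16
(5) = -4*n^2 + n*(3*s - 31) + s^2 - 14*s + 45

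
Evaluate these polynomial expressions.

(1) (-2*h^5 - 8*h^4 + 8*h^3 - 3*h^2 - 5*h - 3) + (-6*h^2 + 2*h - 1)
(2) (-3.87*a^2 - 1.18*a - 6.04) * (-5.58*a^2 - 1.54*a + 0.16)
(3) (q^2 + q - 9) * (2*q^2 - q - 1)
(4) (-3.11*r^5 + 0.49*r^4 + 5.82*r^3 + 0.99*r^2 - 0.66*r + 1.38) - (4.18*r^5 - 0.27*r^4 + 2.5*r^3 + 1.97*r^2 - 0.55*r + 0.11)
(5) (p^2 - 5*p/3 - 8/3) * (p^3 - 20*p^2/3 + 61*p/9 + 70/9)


(1) = -2*h^5 - 8*h^4 + 8*h^3 - 9*h^2 - 3*h - 4
(2) = 21.5946*a^4 + 12.5442*a^3 + 34.9012*a^2 + 9.1128*a - 0.9664
(3) = 2*q^4 + q^3 - 20*q^2 + 8*q + 9
(4) = -7.29*r^5 + 0.76*r^4 + 3.32*r^3 - 0.98*r^2 - 0.11*r + 1.27
(5) = p^5 - 25*p^4/3 + 137*p^3/9 + 385*p^2/27 - 838*p/27 - 560/27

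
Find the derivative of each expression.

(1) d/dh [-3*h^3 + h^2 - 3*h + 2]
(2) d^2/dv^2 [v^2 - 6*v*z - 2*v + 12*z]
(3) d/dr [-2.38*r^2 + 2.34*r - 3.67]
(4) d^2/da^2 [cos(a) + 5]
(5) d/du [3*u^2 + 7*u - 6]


(1) = -9*h^2 + 2*h - 3
(2) = 2
(3) = 2.34 - 4.76*r
(4) = -cos(a)
(5) = 6*u + 7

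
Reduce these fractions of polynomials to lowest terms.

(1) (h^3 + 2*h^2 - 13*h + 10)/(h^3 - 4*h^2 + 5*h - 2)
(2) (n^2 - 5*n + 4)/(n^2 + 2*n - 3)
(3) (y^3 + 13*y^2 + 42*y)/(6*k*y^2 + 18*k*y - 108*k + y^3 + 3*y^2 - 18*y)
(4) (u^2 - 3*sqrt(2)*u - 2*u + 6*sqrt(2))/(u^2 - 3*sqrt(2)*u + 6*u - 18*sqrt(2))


(1) = (h + 5)/(h - 1)
(2) = (n - 4)/(n + 3)
(3) = (y^2 + 7*y)/(6*k*y - 18*k + y^2 - 3*y)
(4) = (u - 2)/(u + 6)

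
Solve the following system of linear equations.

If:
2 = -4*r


Then:
r = -1/2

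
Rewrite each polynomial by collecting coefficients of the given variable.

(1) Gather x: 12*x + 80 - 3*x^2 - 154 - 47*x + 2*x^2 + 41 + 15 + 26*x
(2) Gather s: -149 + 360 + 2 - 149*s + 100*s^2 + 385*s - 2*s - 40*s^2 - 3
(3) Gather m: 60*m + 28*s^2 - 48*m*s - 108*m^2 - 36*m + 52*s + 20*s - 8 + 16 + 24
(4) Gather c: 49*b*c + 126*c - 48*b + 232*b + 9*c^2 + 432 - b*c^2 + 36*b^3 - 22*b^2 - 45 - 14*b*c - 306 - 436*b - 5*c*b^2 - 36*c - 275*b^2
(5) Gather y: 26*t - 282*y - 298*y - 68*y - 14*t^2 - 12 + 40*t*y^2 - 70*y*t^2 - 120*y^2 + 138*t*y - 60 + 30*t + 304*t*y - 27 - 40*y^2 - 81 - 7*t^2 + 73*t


(1) = -x^2 - 9*x - 18
(2) = 60*s^2 + 234*s + 210
(3) = -108*m^2 + m*(24 - 48*s) + 28*s^2 + 72*s + 32
(4) = 36*b^3 - 297*b^2 - 252*b + c^2*(9 - b) + c*(-5*b^2 + 35*b + 90) + 81
(5) = -21*t^2 + 129*t + y^2*(40*t - 160) + y*(-70*t^2 + 442*t - 648) - 180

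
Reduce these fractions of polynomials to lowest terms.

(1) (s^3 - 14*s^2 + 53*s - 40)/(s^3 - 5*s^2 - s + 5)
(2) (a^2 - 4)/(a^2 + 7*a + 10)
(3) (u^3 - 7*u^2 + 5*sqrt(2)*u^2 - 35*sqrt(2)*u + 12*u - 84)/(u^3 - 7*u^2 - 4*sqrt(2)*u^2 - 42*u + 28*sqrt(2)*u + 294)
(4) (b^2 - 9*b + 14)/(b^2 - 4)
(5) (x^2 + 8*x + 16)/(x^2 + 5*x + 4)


(1) = (s - 8)/(s + 1)
(2) = (a - 2)/(a + 5)
(3) = (u + 2*sqrt(2))/(u - 7*sqrt(2))
(4) = (b - 7)/(b + 2)
(5) = (x + 4)/(x + 1)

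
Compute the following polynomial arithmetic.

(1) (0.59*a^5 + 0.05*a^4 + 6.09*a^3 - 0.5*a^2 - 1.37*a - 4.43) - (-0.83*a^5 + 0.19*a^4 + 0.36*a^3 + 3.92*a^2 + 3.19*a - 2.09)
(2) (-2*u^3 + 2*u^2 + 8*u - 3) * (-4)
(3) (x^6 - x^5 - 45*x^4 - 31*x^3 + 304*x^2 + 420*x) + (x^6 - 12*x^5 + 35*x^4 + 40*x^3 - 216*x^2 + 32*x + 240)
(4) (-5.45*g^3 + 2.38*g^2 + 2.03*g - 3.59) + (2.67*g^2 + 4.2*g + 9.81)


(1) = 1.42*a^5 - 0.14*a^4 + 5.73*a^3 - 4.42*a^2 - 4.56*a - 2.34
(2) = 8*u^3 - 8*u^2 - 32*u + 12
(3) = 2*x^6 - 13*x^5 - 10*x^4 + 9*x^3 + 88*x^2 + 452*x + 240
(4) = -5.45*g^3 + 5.05*g^2 + 6.23*g + 6.22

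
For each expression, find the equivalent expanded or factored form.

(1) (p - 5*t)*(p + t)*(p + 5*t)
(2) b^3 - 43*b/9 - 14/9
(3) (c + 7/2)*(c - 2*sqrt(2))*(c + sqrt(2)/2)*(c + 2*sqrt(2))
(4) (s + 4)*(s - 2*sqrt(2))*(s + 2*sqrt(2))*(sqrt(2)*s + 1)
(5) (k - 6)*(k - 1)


(1) = p^3 + p^2*t - 25*p*t^2 - 25*t^3
(2) = (b - 7/3)*(b + 1/3)*(b + 2)
(3) = c^4 + sqrt(2)*c^3/2 + 7*c^3/2 - 8*c^2 + 7*sqrt(2)*c^2/4 - 28*c - 4*sqrt(2)*c - 14*sqrt(2)
(4) = sqrt(2)*s^4 + s^3 + 4*sqrt(2)*s^3 - 8*sqrt(2)*s^2 + 4*s^2 - 32*sqrt(2)*s - 8*s - 32
(5) = k^2 - 7*k + 6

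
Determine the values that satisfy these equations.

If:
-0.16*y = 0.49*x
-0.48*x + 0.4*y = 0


Then:
x = 0.00
y = 0.00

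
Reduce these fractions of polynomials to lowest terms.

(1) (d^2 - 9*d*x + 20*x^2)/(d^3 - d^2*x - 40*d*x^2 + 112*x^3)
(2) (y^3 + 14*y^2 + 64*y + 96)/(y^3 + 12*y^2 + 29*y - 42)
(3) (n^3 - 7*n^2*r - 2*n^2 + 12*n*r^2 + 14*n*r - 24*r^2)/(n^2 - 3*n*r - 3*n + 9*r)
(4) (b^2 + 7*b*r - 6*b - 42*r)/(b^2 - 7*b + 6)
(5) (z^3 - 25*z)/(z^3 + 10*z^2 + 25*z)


(1) = (-d + 5*x)/(-d^2 - 3*d*x + 28*x^2)
(2) = (y^2 + 8*y + 16)/(y^2 + 6*y - 7)
(3) = (n^2 - 4*n*r - 2*n + 8*r)/(n - 3)
(4) = (b + 7*r)/(b - 1)
(5) = (z - 5)/(z + 5)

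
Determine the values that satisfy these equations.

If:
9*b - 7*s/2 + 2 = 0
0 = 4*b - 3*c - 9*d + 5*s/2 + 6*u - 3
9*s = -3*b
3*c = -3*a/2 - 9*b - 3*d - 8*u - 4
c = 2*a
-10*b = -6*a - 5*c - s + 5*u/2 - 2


Then:
a = -6278/25437
b = -12/61
c = -12556/25437
d = -82279/381555
s = 4/61
u = 4268/127185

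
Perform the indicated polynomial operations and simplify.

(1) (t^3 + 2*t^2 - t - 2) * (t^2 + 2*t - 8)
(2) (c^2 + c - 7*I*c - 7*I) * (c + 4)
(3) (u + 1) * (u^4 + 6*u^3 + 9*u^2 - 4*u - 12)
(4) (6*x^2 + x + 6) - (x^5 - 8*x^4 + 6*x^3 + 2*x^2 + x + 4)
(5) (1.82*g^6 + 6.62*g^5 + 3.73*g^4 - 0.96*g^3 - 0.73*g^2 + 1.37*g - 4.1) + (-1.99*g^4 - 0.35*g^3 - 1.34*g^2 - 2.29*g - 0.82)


(1) = t^5 + 4*t^4 - 5*t^3 - 20*t^2 + 4*t + 16
(2) = c^3 + 5*c^2 - 7*I*c^2 + 4*c - 35*I*c - 28*I
(3) = u^5 + 7*u^4 + 15*u^3 + 5*u^2 - 16*u - 12
(4) = -x^5 + 8*x^4 - 6*x^3 + 4*x^2 + 2
(5) = 1.82*g^6 + 6.62*g^5 + 1.74*g^4 - 1.31*g^3 - 2.07*g^2 - 0.92*g - 4.92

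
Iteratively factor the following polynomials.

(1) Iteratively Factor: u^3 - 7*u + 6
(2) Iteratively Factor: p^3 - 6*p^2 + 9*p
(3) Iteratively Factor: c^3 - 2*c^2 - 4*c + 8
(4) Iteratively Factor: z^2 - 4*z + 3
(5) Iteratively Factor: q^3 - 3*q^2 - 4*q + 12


(1) = (u + 3)*(u^2 - 3*u + 2) = (u - 1)*(u + 3)*(u - 2)
(2) = (p)*(p^2 - 6*p + 9) = p*(p - 3)*(p - 3)
(3) = (c + 2)*(c^2 - 4*c + 4) = (c - 2)*(c + 2)*(c - 2)
(4) = (z - 3)*(z - 1)
(5) = (q + 2)*(q^2 - 5*q + 6) = (q - 3)*(q + 2)*(q - 2)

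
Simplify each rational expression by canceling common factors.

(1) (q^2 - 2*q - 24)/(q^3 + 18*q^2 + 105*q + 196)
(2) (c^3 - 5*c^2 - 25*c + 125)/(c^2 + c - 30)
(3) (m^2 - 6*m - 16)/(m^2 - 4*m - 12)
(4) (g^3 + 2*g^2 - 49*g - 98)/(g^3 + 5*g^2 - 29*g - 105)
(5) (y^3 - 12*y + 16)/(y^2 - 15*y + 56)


(1) = (q - 6)/(q^2 + 14*q + 49)
(2) = (c^2 - 25)/(c + 6)
(3) = (m - 8)/(m - 6)
(4) = (g^2 - 5*g - 14)/(g^2 - 2*g - 15)
(5) = (y^3 - 12*y + 16)/(y^2 - 15*y + 56)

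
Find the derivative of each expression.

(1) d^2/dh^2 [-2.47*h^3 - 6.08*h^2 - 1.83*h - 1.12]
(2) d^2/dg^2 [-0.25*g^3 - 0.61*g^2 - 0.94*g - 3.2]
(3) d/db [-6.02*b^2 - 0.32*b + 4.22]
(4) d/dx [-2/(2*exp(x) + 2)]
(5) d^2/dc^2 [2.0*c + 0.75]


(1) = -14.82*h - 12.16
(2) = -1.5*g - 1.22
(3) = -12.04*b - 0.32
(4) = 1/(4*cosh(x/2)^2)
(5) = 0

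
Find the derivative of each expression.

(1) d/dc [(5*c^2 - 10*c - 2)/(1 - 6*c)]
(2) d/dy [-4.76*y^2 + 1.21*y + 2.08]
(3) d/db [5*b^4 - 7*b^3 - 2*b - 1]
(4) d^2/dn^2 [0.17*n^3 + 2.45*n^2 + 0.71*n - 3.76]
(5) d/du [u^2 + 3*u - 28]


(1) = 2*(-15*c^2 + 5*c - 11)/(36*c^2 - 12*c + 1)
(2) = 1.21 - 9.52*y
(3) = 20*b^3 - 21*b^2 - 2
(4) = 1.02*n + 4.9
(5) = 2*u + 3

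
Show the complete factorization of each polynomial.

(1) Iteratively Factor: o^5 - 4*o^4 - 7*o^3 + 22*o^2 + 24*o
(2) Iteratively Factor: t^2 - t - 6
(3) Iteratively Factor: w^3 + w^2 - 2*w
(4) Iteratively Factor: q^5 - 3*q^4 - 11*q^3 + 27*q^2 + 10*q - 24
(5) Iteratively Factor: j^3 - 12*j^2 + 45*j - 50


(1) = (o - 3)*(o^4 - o^3 - 10*o^2 - 8*o) = o*(o - 3)*(o^3 - o^2 - 10*o - 8) = o*(o - 4)*(o - 3)*(o^2 + 3*o + 2) = o*(o - 4)*(o - 3)*(o + 1)*(o + 2)
(2) = (t + 2)*(t - 3)
(3) = (w)*(w^2 + w - 2) = w*(w + 2)*(w - 1)
(4) = (q + 1)*(q^4 - 4*q^3 - 7*q^2 + 34*q - 24) = (q + 1)*(q + 3)*(q^3 - 7*q^2 + 14*q - 8) = (q - 4)*(q + 1)*(q + 3)*(q^2 - 3*q + 2) = (q - 4)*(q - 2)*(q + 1)*(q + 3)*(q - 1)
(5) = (j - 5)*(j^2 - 7*j + 10) = (j - 5)*(j - 2)*(j - 5)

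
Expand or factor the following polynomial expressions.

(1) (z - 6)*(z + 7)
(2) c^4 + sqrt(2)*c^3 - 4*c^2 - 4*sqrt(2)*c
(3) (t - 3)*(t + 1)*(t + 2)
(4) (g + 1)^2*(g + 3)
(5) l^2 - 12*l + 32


(1) = z^2 + z - 42
(2) = c*(c - 2)*(c + 2)*(c + sqrt(2))
(3) = t^3 - 7*t - 6
(4) = g^3 + 5*g^2 + 7*g + 3
(5) = (l - 8)*(l - 4)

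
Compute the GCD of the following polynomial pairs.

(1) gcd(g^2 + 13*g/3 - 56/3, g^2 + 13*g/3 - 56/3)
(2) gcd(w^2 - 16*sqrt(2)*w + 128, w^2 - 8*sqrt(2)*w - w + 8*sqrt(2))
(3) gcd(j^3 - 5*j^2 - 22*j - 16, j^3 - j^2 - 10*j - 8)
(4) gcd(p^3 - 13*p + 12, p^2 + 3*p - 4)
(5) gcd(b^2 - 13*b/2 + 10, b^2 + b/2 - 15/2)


(1) = g^2 + 13*g/3 - 56/3
(2) = gcd((w - 8*sqrt(2))^2, (w - 1)*(w - 8*sqrt(2))) = w - 8*sqrt(2)
(3) = gcd((j - 8)*(j + 1)*(j + 2), (j - 4)*(j + 1)*(j + 2)) = j^2 + 3*j + 2
(4) = p^2 + 3*p - 4
(5) = b - 5/2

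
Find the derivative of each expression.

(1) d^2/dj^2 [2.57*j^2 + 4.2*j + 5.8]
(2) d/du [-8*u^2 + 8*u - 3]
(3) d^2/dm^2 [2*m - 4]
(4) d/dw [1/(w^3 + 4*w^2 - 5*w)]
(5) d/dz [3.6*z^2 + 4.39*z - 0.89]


(1) = 5.14000000000000
(2) = 8 - 16*u
(3) = 0
(4) = (-3*w^2 - 8*w + 5)/(w^2*(w^2 + 4*w - 5)^2)
(5) = 7.2*z + 4.39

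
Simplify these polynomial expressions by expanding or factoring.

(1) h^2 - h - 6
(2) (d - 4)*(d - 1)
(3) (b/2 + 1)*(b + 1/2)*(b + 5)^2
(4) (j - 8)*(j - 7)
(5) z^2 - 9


(1) = (h - 3)*(h + 2)
(2) = d^2 - 5*d + 4
(3) = b^4/2 + 25*b^3/4 + 51*b^2/2 + 145*b/4 + 25/2
(4) = j^2 - 15*j + 56
(5) = (z - 3)*(z + 3)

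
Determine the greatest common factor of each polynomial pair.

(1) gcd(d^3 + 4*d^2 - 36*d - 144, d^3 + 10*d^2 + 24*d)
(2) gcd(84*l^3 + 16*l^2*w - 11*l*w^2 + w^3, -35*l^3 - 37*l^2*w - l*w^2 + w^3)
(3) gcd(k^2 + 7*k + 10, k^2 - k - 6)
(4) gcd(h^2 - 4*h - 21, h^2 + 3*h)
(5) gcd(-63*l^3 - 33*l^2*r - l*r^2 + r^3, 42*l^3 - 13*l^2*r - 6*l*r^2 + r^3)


(1) = gcd((d - 6)*(d + 4)*(d + 6), d*(d + 4)*(d + 6)) = d^2 + 10*d + 24
(2) = -7*l + w
(3) = gcd((k + 2)*(k + 5), (k - 3)*(k + 2)) = k + 2
(4) = h + 3
(5) = -21*l^2 - 4*l*r + r^2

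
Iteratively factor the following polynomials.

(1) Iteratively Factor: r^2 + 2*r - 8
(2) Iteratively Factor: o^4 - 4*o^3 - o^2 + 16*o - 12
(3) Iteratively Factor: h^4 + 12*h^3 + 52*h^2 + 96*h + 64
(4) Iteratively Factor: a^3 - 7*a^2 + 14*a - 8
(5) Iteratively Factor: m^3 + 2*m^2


(1) = (r - 2)*(r + 4)
(2) = (o + 2)*(o^3 - 6*o^2 + 11*o - 6) = (o - 3)*(o + 2)*(o^2 - 3*o + 2) = (o - 3)*(o - 2)*(o + 2)*(o - 1)
(3) = (h + 2)*(h^3 + 10*h^2 + 32*h + 32) = (h + 2)*(h + 4)*(h^2 + 6*h + 8) = (h + 2)^2*(h + 4)*(h + 4)
(4) = (a - 1)*(a^2 - 6*a + 8) = (a - 4)*(a - 1)*(a - 2)
(5) = (m)*(m^2 + 2*m) = m*(m + 2)*(m)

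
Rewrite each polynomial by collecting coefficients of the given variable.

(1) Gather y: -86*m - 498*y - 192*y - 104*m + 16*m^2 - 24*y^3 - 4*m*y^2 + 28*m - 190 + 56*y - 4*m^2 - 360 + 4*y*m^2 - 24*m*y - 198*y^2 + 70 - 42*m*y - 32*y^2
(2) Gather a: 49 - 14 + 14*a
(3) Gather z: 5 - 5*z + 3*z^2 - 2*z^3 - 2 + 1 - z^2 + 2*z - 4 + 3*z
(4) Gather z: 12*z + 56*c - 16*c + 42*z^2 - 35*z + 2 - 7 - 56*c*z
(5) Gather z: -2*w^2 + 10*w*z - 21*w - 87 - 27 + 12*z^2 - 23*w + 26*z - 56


(1) = 12*m^2 - 162*m - 24*y^3 + y^2*(-4*m - 230) + y*(4*m^2 - 66*m - 634) - 480
(2) = 14*a + 35
(3) = -2*z^3 + 2*z^2
(4) = 40*c + 42*z^2 + z*(-56*c - 23) - 5
(5) = -2*w^2 - 44*w + 12*z^2 + z*(10*w + 26) - 170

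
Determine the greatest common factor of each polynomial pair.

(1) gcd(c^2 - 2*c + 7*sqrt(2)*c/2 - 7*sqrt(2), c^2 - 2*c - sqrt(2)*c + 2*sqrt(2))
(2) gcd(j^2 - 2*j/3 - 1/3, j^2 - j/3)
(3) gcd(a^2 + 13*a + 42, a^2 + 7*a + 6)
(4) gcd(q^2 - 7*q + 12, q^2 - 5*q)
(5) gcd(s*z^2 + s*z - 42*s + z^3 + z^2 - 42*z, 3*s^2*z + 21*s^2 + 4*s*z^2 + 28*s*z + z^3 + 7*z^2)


(1) = c - 2
(2) = 1
(3) = a + 6
(4) = gcd((q - 4)*(q - 3), q*(q - 5)) = 1
(5) = gcd((s + z)*(z - 6)*(z + 7), (s + z)*(3*s + z)*(z + 7)) = s*z + 7*s + z^2 + 7*z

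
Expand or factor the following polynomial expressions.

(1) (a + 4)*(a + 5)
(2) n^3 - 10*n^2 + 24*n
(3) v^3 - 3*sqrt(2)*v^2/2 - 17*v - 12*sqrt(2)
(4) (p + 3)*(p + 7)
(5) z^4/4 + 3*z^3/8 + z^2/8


(1) = a^2 + 9*a + 20
(2) = n*(n - 6)*(n - 4)
(3) = (v - 4*sqrt(2))*(v + sqrt(2))*(v + 3*sqrt(2)/2)
(4) = p^2 + 10*p + 21
(5) = z^2*(z/4 + 1/4)*(z + 1/2)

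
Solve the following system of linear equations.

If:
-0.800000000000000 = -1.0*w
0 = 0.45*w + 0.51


Then:
No Solution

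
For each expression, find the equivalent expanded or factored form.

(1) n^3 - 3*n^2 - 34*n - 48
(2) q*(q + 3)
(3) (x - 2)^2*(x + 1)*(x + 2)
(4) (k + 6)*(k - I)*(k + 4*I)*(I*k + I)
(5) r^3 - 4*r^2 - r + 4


(1) = (n - 8)*(n + 2)*(n + 3)
(2) = q^2 + 3*q
(3) = x^4 - x^3 - 6*x^2 + 4*x + 8
(4) = I*k^4 - 3*k^3 + 7*I*k^3 - 21*k^2 + 10*I*k^2 - 18*k + 28*I*k + 24*I
(5) = (r - 4)*(r - 1)*(r + 1)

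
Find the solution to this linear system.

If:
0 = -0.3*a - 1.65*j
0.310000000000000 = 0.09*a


Then:
a = 3.44
j = -0.63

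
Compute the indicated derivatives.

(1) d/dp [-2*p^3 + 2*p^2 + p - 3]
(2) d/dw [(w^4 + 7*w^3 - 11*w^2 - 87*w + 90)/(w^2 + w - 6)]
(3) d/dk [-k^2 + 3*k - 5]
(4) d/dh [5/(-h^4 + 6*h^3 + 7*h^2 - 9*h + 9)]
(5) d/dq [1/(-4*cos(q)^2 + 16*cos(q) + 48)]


(1) = -6*p^2 + 4*p + 1
(2) = 2*(w^5 + 5*w^4 - 5*w^3 - 25*w^2 - 24*w + 216)/(w^4 + 2*w^3 - 11*w^2 - 12*w + 36)
(3) = 3 - 2*k
(4) = 5*(4*h^3 - 18*h^2 - 14*h + 9)/(-h^4 + 6*h^3 + 7*h^2 - 9*h + 9)^2
(5) = (2 - cos(q))*sin(q)/(2*(sin(q)^2 + 4*cos(q) + 11)^2)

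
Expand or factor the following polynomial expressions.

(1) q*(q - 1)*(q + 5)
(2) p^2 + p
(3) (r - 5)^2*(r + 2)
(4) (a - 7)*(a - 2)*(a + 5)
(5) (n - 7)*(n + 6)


(1) = q^3 + 4*q^2 - 5*q
(2) = p*(p + 1)
(3) = r^3 - 8*r^2 + 5*r + 50
(4) = a^3 - 4*a^2 - 31*a + 70
(5) = n^2 - n - 42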